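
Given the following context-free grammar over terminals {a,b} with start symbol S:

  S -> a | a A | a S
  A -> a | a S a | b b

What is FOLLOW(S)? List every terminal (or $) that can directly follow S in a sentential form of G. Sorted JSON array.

Compute FIRST by fixpoint:
round 1:
  A via A→a: +{a}
  A via A→b b: +{b}
  S via S→a: +{a}
  FIRST(S)={a}  FIRST(A)={a,b}
round 2: (no change)
  FIRST(S)={a}  FIRST(A)={a,b}

FOLLOW sets:
seed FOLLOW(S) with $
round 1:
  A→a S a: FOLLOW(S) ⊇ FIRST(a) = {a}; new: +{a}
  S→a A: FOLLOW(A) ⊇ FOLLOW(S) ⊇ {$,a}; new: +{$,a}
  FOLLOW(S)={$,a}  FOLLOW(A)={$,a}
round 2: (no change)
  FOLLOW(S)={$,a}  FOLLOW(A)={$,a}

FOLLOW(S) = ["$", "a"]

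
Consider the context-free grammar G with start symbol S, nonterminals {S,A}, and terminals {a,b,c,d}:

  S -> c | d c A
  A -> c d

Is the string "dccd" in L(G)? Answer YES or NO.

Convert to CNF:
  S -> T1 X2 | c
  A -> T0 T1
  T0 -> c
  T1 -> d
  X2 -> T0 A

Fill CYK table bottom-up:
  T[0,0] 'd' = {T1}  orig:{}
  T[1,1] 'c' = {S,T0}  orig:{S}
  T[2,2] 'c' = {S,T0}  orig:{S}
  T[3,3] 'd' = {T1}  orig:{}
  T[0,1] 'dc' = ∅
  T[1,2] 'cc' = ∅
  T[2,3] 'cd' = {A}
  T[0,2] 'dcc' = ∅
  T[1,3] 'ccd' = {X2}  orig:{}
  T[0,3] 'dccd' = {S}

S ∈ T[0,3] ⇒ YES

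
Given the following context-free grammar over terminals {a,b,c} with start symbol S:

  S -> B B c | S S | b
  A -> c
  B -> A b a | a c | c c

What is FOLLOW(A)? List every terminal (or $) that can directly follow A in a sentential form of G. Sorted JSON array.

FIRST sets, iterate to fixpoint:
[1]
  A via A→c: +{c}
  B via B→A b a: +{c}
  B via B→a c: +{a}
  S via S→B B c: +{a,c}
  S via S→b: +{b}
  S: {a,b,c}  A: {c}  B: {a,c}
[2] (stable)
  S: {a,b,c}  A: {c}  B: {a,c}

FOLLOW sets:
initialize: $ ∈ FOLLOW(S)
round 1:
  B→A b a: FOLLOW(A) ⊇ FIRST(b) = {b}; new: +{b}
  S→B B c: FOLLOW(B) ⊇ FIRST(B) = {a,c}; new: +{a,c}
  S→S S: FOLLOW(S) ⊇ FIRST(S) = {a,b,c}; new: +{a,b,c}
  S: {$,a,b,c}  A: {b}  B: {a,c}
round 2: — fixpoint
  S: {$,a,b,c}  A: {b}  B: {a,c}

FOLLOW(A) = ["b"]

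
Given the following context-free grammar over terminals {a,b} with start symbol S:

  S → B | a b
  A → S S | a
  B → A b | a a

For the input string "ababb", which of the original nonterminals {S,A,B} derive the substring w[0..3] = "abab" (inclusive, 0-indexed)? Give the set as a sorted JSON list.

Convert to CNF:
  S -> A T0 | T1 T0 | T1 T1
  A -> S S | a
  B -> A T0 | T1 T1
  T0 -> b
  T1 -> a

CYK fill (cells [i..j] with 0 ≤ i ≤ j ≤ 3 only):
  cell(0,0) a: {A,T1}  orig:{A}
  cell(1,1) b: {T0}  orig:{}
  cell(2,2) a: {A,T1}  orig:{A}
  cell(3,3) b: {T0}  orig:{}
  cell(0,1) ab: {B,S}
  cell(1,2) ba: ∅
  cell(2,3) ab: {B,S}
  cell(0,2) aba: ∅
  cell(1,3) bab: ∅
  cell(0,3) abab: {A}

Original NTs in T[0,3] deriving "abab": ["A"]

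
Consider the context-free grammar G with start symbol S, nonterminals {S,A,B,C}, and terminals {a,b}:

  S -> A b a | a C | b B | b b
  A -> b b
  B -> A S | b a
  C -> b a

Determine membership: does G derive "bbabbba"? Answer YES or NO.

CNF form of G:
  S -> A X2 | T0 B | T0 T0 | T1 C
  A -> T0 T0
  B -> A S | T0 T1
  C -> T0 T1
  T0 -> b
  T1 -> a
  X2 -> T0 T1

Fill CYK table bottom-up:
  T[0,0] 'b' = {T0}  orig:{}
  T[1,1] 'b' = {T0}  orig:{}
  T[2,2] 'a' = {T1}  orig:{}
  T[3,3] 'b' = {T0}  orig:{}
  T[4,4] 'b' = {T0}  orig:{}
  T[5,5] 'b' = {T0}  orig:{}
  T[6,6] 'a' = {T1}  orig:{}
  T[0,1] 'bb' = {A,S}
  T[1,2] 'ba' = {B,C,X2}  orig:{B,C}
  T[2,3] 'ab' = ∅
  T[3,4] 'bb' = {A,S}
  T[4,5] 'bb' = {A,S}
  T[5,6] 'ba' = {B,C,X2}  orig:{B,C}
  T[0,2] 'bba' = {S}
  T[1,3] 'bab' = ∅
  T[2,4] 'abb' = ∅
  T[3,5] 'bbb' = ∅
  T[4,6] 'bba' = {S}
  T[0,3] 'bbab' = ∅
  T[1,4] 'babb' = ∅
  T[2,5] 'abbb' = ∅
  T[3,6] 'bbba' = {S}
  T[0,4] 'bbabb' = ∅
  T[1,5] 'babbb' = ∅
  T[2,6] 'abbba' = ∅
  T[0,5] 'bbabbb' = ∅
  T[1,6] 'babbba' = ∅
  T[0,6] 'bbabbba' = ∅

S ∉ T[0,6] ⇒ NO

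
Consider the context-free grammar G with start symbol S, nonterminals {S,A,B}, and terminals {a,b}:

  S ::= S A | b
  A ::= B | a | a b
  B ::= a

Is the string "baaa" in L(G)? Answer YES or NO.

Convert to CNF:
  S -> S A | b
  A -> T0 T1 | a
  B -> a
  T0 -> a
  T1 -> b

CYK table (by increasing span):
  [0..0]={S,T1}  "b"  orig:{S}
  [1..1]={A,B,T0}  "a"  orig:{A,B}
  [2..2]={A,B,T0}  "a"  orig:{A,B}
  [3..3]={A,B,T0}  "a"  orig:{A,B}
  [0..1]={S}  "ba"
  [1..2]=∅  "aa"
  [2..3]=∅  "aa"
  [0..2]={S}  "baa"
  [1..3]=∅  "aaa"
  [0..3]={S}  "baaa"

S ∈ T[0,3] ⇒ YES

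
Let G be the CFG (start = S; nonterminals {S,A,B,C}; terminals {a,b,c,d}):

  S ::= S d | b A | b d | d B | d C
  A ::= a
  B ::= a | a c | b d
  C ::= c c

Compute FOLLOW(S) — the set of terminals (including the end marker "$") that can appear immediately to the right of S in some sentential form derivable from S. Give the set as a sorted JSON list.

Compute FIRST by fixpoint:
round 1:
  A via A→a: +{a}
  B via B→a: +{a}
  B via B→b d: +{b}
  C via C→c c: +{c}
  S via S→b A: +{b}
  S via S→d B: +{d}
  FIRST(S)={b,d}  FIRST(A)={a}  FIRST(B)={a,b}  FIRST(C)={c}
round 2: (no change)
  FIRST(S)={b,d}  FIRST(A)={a}  FIRST(B)={a,b}  FIRST(C)={c}

Compute FOLLOW by fixpoint:
seed FOLLOW(S) with $
iter 1:
  S→S d: FOLLOW(S) ⊇ FIRST(d) = {d}; new: +{d}
  S→b A: FOLLOW(A) ⊇ FOLLOW(S) ⊇ {$,d}; new: +{$,d}
  S→d B: FOLLOW(B) ⊇ FOLLOW(S) ⊇ {$,d}; new: +{$,d}
  S→d C: FOLLOW(C) ⊇ FOLLOW(S) ⊇ {$,d}; new: +{$,d}
  S: {$,d}  A: {$,d}  B: {$,d}  C: {$,d}
iter 2: (stable)
  S: {$,d}  A: {$,d}  B: {$,d}  C: {$,d}

FOLLOW(S) = ["$", "d"]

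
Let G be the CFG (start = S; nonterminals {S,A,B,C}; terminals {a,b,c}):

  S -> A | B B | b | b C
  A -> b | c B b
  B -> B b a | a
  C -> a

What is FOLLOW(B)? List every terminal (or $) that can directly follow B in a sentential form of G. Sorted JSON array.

FIRST iteration:
round 1:
  A via A→b: +{b}
  A via A→c B b: +{c}
  B via B→a: +{a}
  C via C→a: +{a}
  S via S→A: +{b,c}
  S via S→B B: +{a}
  FIRST[S]={a,b,c}  FIRST[A]={b,c}  FIRST[B]={a}  FIRST[C]={a}
round 2: done
  FIRST[S]={a,b,c}  FIRST[A]={b,c}  FIRST[B]={a}  FIRST[C]={a}

FOLLOW iteration:
seed FOLLOW(S) with $
round 1:
  A→c B b: FOLLOW(B) ⊇ FIRST(b) = {b}; new: +{b}
  S→A: FOLLOW(A) ⊇ FOLLOW(S) ⊇ {$}; new: +{$}
  S→B B: FOLLOW(B) ⊇ FIRST(B) = {a}; new: +{a}
  S→B B: FOLLOW(B) ⊇ FOLLOW(S) ⊇ {$}; new: +{$}
  S→b C: FOLLOW(C) ⊇ FOLLOW(S) ⊇ {$}; new: +{$}
  S: {$}  A: {$}  B: {$,a,b}  C: {$}
round 2: done
  S: {$}  A: {$}  B: {$,a,b}  C: {$}

FOLLOW(B) = ["$", "a", "b"]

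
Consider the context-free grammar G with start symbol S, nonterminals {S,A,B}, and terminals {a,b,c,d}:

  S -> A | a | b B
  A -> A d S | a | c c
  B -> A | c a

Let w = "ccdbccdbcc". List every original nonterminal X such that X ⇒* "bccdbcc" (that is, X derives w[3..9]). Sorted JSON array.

CNF form of G:
  S -> A X6 | T1 T1 | T3 B | a
  A -> A X4 | T1 T1 | a
  B -> A X5 | T1 T1 | T1 T2 | a
  T0 -> d
  T1 -> c
  T2 -> a
  T3 -> b
  X4 -> T0 S
  X5 -> T0 S
  X6 -> T0 S

CYK table (by increasing span) (cells [i..j] with 3 ≤ i ≤ j ≤ 9 only):
  [3..3]={T3}  "b"  orig:{}
  [4..4]={T1}  "c"  orig:{}
  [5..5]={T1}  "c"  orig:{}
  [6..6]={T0}  "d"  orig:{}
  [7..7]={T3}  "b"  orig:{}
  [8..8]={T1}  "c"  orig:{}
  [9..9]={T1}  "c"  orig:{}
  [3..4]=∅  "bc"
  [4..5]={A,B,S}  "cc"
  [5..6]=∅  "cd"
  [6..7]=∅  "db"
  [7..8]=∅  "bc"
  [8..9]={A,B,S}  "cc"
  [3..5]={S}  "bcc"
  [4..6]=∅  "ccd"
  [5..7]=∅  "cdb"
  [6..8]=∅  "dbc"
  [7..9]={S}  "bcc"
  [3..6]=∅  "bccd"
  [4..7]=∅  "ccdb"
  [5..8]=∅  "cdbc"
  [6..9]={X4,X5,X6}  "dbcc"  orig:{}
  [3..7]=∅  "bccdb"
  [4..8]=∅  "ccdbc"
  [5..9]=∅  "cdbcc"
  [3..8]=∅  "bccdbc"
  [4..9]={A,B,S}  "ccdbcc"
  [3..9]={S}  "bccdbcc"

Original NTs in T[3,9] deriving "bccdbcc": ["S"]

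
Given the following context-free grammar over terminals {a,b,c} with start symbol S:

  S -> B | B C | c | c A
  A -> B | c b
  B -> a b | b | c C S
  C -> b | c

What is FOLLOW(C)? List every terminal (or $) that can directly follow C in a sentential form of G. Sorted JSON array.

FIRST sets, iterate to fixpoint:
round 1:
  A via A→c b: +{c}
  B via B→a b: +{a}
  B via B→b: +{b}
  B via B→c C S: +{c}
  C via C→b: +{b}
  C via C→c: +{c}
  S via S→B: +{a,b,c}
  FIRST[S]={a,b,c}  FIRST[A]={c}  FIRST[B]={a,b,c}  FIRST[C]={b,c}
round 2:
  A via A→B: +{a,b}
  FIRST[S]={a,b,c}  FIRST[A]={a,b,c}  FIRST[B]={a,b,c}  FIRST[C]={b,c}
round 3: done
  FIRST[S]={a,b,c}  FIRST[A]={a,b,c}  FIRST[B]={a,b,c}  FIRST[C]={b,c}

Compute FOLLOW by fixpoint:
initialize: $ ∈ FOLLOW(S)
iter 1:
  B→c C S: FOLLOW(C) ⊇ FIRST(S) = {a,b,c}; new: +{a,b,c}
  S→B: FOLLOW(B) ⊇ FOLLOW(S) ⊇ {$}; new: +{$}
  S→B C: FOLLOW(B) ⊇ FIRST(C) = {b,c}; new: +{b,c}
  S→B C: FOLLOW(C) ⊇ FOLLOW(S) ⊇ {$}; new: +{$}
  S→c A: FOLLOW(A) ⊇ FOLLOW(S) ⊇ {$}; new: +{$}
  FOLLOW(S)={$}  FOLLOW(A)={$}  FOLLOW(B)={$,b,c}  FOLLOW(C)={$,a,b,c}
iter 2:
  B→c C S: FOLLOW(S) ⊇ FOLLOW(B) ⊇ {$,b,c}; new: +{b,c}
  S→c A: FOLLOW(A) ⊇ FOLLOW(S) ⊇ {$,b,c}; new: +{b,c}
  FOLLOW(S)={$,b,c}  FOLLOW(A)={$,b,c}  FOLLOW(B)={$,b,c}  FOLLOW(C)={$,a,b,c}
iter 3: (stable)
  FOLLOW(S)={$,b,c}  FOLLOW(A)={$,b,c}  FOLLOW(B)={$,b,c}  FOLLOW(C)={$,a,b,c}

FOLLOW(C) = ["$", "a", "b", "c"]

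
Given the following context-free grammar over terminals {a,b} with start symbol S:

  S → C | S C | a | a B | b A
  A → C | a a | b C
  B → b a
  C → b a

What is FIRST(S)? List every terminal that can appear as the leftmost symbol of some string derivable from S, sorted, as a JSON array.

FIRST sets, iterate to fixpoint:
iter 1:
  A via A→a a: +{a}
  A via A→b C: +{b}
  B via B→b a: +{b}
  C via C→b a: +{b}
  S via S→C: +{b}
  S via S→a: +{a}
  FIRST[S]={a,b}  FIRST[A]={a,b}  FIRST[B]={b}  FIRST[C]={b}
iter 2: (no change)
  FIRST[S]={a,b}  FIRST[A]={a,b}  FIRST[B]={b}  FIRST[C]={b}

FIRST(S) = ["a", "b"]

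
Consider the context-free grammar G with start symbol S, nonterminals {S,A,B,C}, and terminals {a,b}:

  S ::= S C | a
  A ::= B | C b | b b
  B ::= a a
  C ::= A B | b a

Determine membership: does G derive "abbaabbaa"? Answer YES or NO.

Convert to CNF:
  S -> S C | a
  A -> C T0 | T0 T0 | T1 T1
  B -> T1 T1
  C -> A B | T0 T1
  T0 -> b
  T1 -> a

CYK table (by increasing span):
  cell(0,0) a: {S,T1}  orig:{S}
  cell(1,1) b: {T0}  orig:{}
  cell(2,2) b: {T0}  orig:{}
  cell(3,3) a: {S,T1}  orig:{S}
  cell(4,4) a: {S,T1}  orig:{S}
  cell(5,5) b: {T0}  orig:{}
  cell(6,6) b: {T0}  orig:{}
  cell(7,7) a: {S,T1}  orig:{S}
  cell(8,8) a: {S,T1}  orig:{S}
  cell(0,1) ab: ∅
  cell(1,2) bb: {A}
  cell(2,3) ba: {C}
  cell(3,4) aa: {A,B}
  cell(4,5) ab: ∅
  cell(5,6) bb: {A}
  cell(6,7) ba: {C}
  cell(7,8) aa: {A,B}
  cell(0,2) abb: ∅
  cell(1,3) bba: ∅
  cell(2,4) baa: ∅
  cell(3,5) aab: ∅
  cell(4,6) abb: ∅
  cell(5,7) bba: ∅
  cell(6,8) baa: ∅
  cell(0,3) abba: ∅
  cell(1,4) bbaa: {C}
  cell(2,5) baab: ∅
  cell(3,6) aabb: ∅
  cell(4,7) abba: ∅
  cell(5,8) bbaa: {C}
  cell(0,4) abbaa: {S}
  cell(1,5) bbaab: {A}
  cell(2,6) baabb: ∅
  cell(3,7) aabba: ∅
  cell(4,8) abbaa: {S}
  cell(0,5) abbaab: ∅
  cell(1,6) bbaabb: ∅
  cell(2,7) baabba: ∅
  cell(3,8) aabbaa: ∅
  cell(0,6) abbaabb: ∅
  cell(1,7) bbaabba: ∅
  cell(2,8) baabbaa: ∅
  cell(0,7) abbaabba: ∅
  cell(1,8) bbaabbaa: ∅
  cell(0,8) abbaabbaa: {S}

S ∈ T[0,8] ⇒ YES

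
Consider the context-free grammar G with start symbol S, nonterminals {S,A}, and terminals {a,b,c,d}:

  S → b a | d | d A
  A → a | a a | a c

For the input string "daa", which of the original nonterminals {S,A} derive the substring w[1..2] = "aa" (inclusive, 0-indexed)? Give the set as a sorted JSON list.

Convert to CNF:
  S -> T2 T0 | T3 A | d
  A -> T0 T0 | T0 T1 | a
  T0 -> a
  T1 -> c
  T2 -> b
  T3 -> d

CYK fill — only the sub-triangle for w[1..2]:
  T[1,1] 'a' = {A,T0}  orig:{A}
  T[2,2] 'a' = {A,T0}  orig:{A}
  T[1,2] 'aa' = {A}

Original NTs in T[1,2] deriving "aa": ["A"]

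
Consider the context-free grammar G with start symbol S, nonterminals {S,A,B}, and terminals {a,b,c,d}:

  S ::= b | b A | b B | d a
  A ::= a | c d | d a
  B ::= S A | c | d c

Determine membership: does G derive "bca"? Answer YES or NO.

Convert to CNF:
  S -> T1 T2 | T3 A | T3 B | b
  A -> T0 T1 | T1 T2 | a
  B -> S A | T1 T0 | c
  T0 -> c
  T1 -> d
  T2 -> a
  T3 -> b

CYK fill:
  [0..0]={S,T3}  "b"  orig:{S}
  [1..1]={B,T0}  "c"  orig:{B}
  [2..2]={A,T2}  "a"  orig:{A}
  [0..1]={S}  "bc"
  [1..2]=∅  "ca"
  [0..2]={B}  "bca"

S ∉ T[0,2] ⇒ NO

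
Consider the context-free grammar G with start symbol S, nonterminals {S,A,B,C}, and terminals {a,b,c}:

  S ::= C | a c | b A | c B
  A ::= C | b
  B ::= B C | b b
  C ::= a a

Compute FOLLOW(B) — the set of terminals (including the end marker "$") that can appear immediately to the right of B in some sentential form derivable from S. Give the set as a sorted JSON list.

FIRST iteration:
[1]
  A via A→b: +{b}
  B via B→b b: +{b}
  C via C→a a: +{a}
  S via S→C: +{a}
  S via S→b A: +{b}
  S via S→c B: +{c}
  S: {a,b,c}  A: {b}  B: {b}  C: {a}
[2]
  A via A→C: +{a}
  S: {a,b,c}  A: {a,b}  B: {b}  C: {a}
[3] done
  S: {a,b,c}  A: {a,b}  B: {b}  C: {a}

FOLLOW iteration:
FOLLOW(S) := {$}
pass 1:
  B→B C: FOLLOW(B) ⊇ FIRST(C) = {a}; new: +{a}
  B→B C: FOLLOW(C) ⊇ FOLLOW(B) ⊇ {a}; new: +{a}
  S→C: FOLLOW(C) ⊇ FOLLOW(S) ⊇ {$}; new: +{$}
  S→b A: FOLLOW(A) ⊇ FOLLOW(S) ⊇ {$}; new: +{$}
  S→c B: FOLLOW(B) ⊇ FOLLOW(S) ⊇ {$}; new: +{$}
  FOLLOW[S]={$}  FOLLOW[A]={$}  FOLLOW[B]={$,a}  FOLLOW[C]={$,a}
pass 2: — fixpoint
  FOLLOW[S]={$}  FOLLOW[A]={$}  FOLLOW[B]={$,a}  FOLLOW[C]={$,a}

FOLLOW(B) = ["$", "a"]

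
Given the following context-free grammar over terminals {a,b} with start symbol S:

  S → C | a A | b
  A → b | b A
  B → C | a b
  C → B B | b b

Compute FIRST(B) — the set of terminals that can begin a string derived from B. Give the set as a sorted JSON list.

FIRST sets, iterate to fixpoint:
[1]
  A via A→b: +{b}
  B via B→a b: +{a}
  C via C→B B: +{a}
  C via C→b b: +{b}
  S via S→C: +{a,b}
  S: {a,b}  A: {b}  B: {a}  C: {a,b}
[2]
  B via B→C: +{b}
  S: {a,b}  A: {b}  B: {a,b}  C: {a,b}
[3] (no change)
  S: {a,b}  A: {b}  B: {a,b}  C: {a,b}

FIRST(B) = ["a", "b"]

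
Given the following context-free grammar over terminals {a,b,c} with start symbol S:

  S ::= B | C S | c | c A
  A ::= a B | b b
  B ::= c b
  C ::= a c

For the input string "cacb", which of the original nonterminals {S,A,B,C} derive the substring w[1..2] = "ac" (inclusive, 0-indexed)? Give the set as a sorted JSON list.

Convert to CNF:
  S -> C S | T2 A | T2 T1 | c
  A -> T0 B | T1 T1
  B -> T2 T1
  C -> T0 T2
  T0 -> a
  T1 -> b
  T2 -> c

CYK fill, restricted to cells inside w[1..2]:
  T[1,1] 'a' = {T0}  orig:{}
  T[2,2] 'c' = {S,T2}  orig:{S}
  T[1,2] 'ac' = {C}

Original NTs in T[1,2] deriving "ac": ["C"]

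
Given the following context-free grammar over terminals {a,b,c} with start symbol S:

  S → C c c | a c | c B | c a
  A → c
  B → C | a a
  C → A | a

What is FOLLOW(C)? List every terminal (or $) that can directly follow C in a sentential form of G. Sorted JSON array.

FIRST sets, iterate to fixpoint:
[1]
  A via A→c: +{c}
  B via B→a a: +{a}
  C via C→A: +{c}
  C via C→a: +{a}
  S via S→C c c: +{a,c}
  FIRST(S)={a,c}  FIRST(A)={c}  FIRST(B)={a}  FIRST(C)={a,c}
[2]
  B via B→C: +{c}
  FIRST(S)={a,c}  FIRST(A)={c}  FIRST(B)={a,c}  FIRST(C)={a,c}
[3] (stable)
  FIRST(S)={a,c}  FIRST(A)={c}  FIRST(B)={a,c}  FIRST(C)={a,c}

FOLLOW sets:
FOLLOW(S) := {$}
pass 1:
  S→C c c: FOLLOW(C) ⊇ FIRST(c) = {c}; new: +{c}
  S→c B: FOLLOW(B) ⊇ FOLLOW(S) ⊇ {$}; new: +{$}
  FOLLOW[S]={$}  FOLLOW[A]={}  FOLLOW[B]={$}  FOLLOW[C]={c}
pass 2:
  B→C: FOLLOW(C) ⊇ FOLLOW(B) ⊇ {$}; new: +{$}
  C→A: FOLLOW(A) ⊇ FOLLOW(C) ⊇ {$,c}; new: +{$,c}
  FOLLOW[S]={$}  FOLLOW[A]={$,c}  FOLLOW[B]={$}  FOLLOW[C]={$,c}
pass 3: (no change)
  FOLLOW[S]={$}  FOLLOW[A]={$,c}  FOLLOW[B]={$}  FOLLOW[C]={$,c}

FOLLOW(C) = ["$", "c"]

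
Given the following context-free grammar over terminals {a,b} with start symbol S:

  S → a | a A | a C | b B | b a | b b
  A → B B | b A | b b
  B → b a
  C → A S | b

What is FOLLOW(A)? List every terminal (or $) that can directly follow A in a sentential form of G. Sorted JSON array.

FIRST sets, iterate to fixpoint:
[1]
  A via A→b A: +{b}
  B via B→b a: +{b}
  C via C→A S: +{b}
  S via S→a: +{a}
  S via S→b B: +{b}
  FIRST[S]={a,b}  FIRST[A]={b}  FIRST[B]={b}  FIRST[C]={b}
[2] — fixpoint
  FIRST[S]={a,b}  FIRST[A]={b}  FIRST[B]={b}  FIRST[C]={b}

Compute FOLLOW by fixpoint:
FOLLOW(S) := {$}
round 1:
  A→B B: FOLLOW(B) ⊇ FIRST(B) = {b}; new: +{b}
  C→A S: FOLLOW(A) ⊇ FIRST(S) = {a,b}; new: +{a,b}
  S→a A: FOLLOW(A) ⊇ FOLLOW(S) ⊇ {$}; new: +{$}
  S→a C: FOLLOW(C) ⊇ FOLLOW(S) ⊇ {$}; new: +{$}
  S→b B: FOLLOW(B) ⊇ FOLLOW(S) ⊇ {$}; new: +{$}
  FOLLOW[S]={$}  FOLLOW[A]={$,a,b}  FOLLOW[B]={$,b}  FOLLOW[C]={$}
round 2:
  A→B B: FOLLOW(B) ⊇ FOLLOW(A) ⊇ {$,a,b}; new: +{a}
  FOLLOW[S]={$}  FOLLOW[A]={$,a,b}  FOLLOW[B]={$,a,b}  FOLLOW[C]={$}
round 3: (stable)
  FOLLOW[S]={$}  FOLLOW[A]={$,a,b}  FOLLOW[B]={$,a,b}  FOLLOW[C]={$}

FOLLOW(A) = ["$", "a", "b"]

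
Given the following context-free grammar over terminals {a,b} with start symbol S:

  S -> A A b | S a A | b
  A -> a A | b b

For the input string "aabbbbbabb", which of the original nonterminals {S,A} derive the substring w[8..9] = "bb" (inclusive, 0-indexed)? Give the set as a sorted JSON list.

CNF form of G:
  S -> A X2 | S X3 | b
  A -> T0 A | T1 T1
  T0 -> a
  T1 -> b
  X2 -> A T1
  X3 -> T0 A

Fill CYK table bottom-up — only the sub-triangle for w[8..9]:
  [8..8]={S,T1}  "b"  orig:{S}
  [9..9]={S,T1}  "b"  orig:{S}
  [8..9]={A}  "bb"

Original NTs in T[8,9] deriving "bb": ["A"]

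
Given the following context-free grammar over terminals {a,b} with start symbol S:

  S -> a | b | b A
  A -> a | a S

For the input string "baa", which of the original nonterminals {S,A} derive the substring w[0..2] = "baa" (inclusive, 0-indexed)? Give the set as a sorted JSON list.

Convert to CNF:
  S -> T1 A | a | b
  A -> T0 S | a
  T0 -> a
  T1 -> b

CYK table (by increasing span) (cells [i..j] with 0 ≤ i ≤ j ≤ 2 only):
  [0..0]={S,T1}  "b"  orig:{S}
  [1..1]={A,S,T0}  "a"  orig:{A,S}
  [2..2]={A,S,T0}  "a"  orig:{A,S}
  [0..1]={S}  "ba"
  [1..2]={A}  "aa"
  [0..2]={S}  "baa"

Original NTs in T[0,2] deriving "baa": ["S"]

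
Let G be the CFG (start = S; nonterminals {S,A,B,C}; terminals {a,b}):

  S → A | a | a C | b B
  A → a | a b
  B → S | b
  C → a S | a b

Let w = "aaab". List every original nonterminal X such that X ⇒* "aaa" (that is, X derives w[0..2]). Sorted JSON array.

Convert to CNF:
  S -> T0 C | T0 T1 | T1 B | a
  A -> T0 T1 | a
  B -> T0 C | T0 T1 | T1 B | a | b
  C -> T0 S | T0 T1
  T0 -> a
  T1 -> b

CYK table (by increasing span) (cells [i..j] with 0 ≤ i ≤ j ≤ 2 only):
  [0..0]={A,B,S,T0}  "a"  orig:{A,B,S}
  [1..1]={A,B,S,T0}  "a"  orig:{A,B,S}
  [2..2]={A,B,S,T0}  "a"  orig:{A,B,S}
  [0..1]={C}  "aa"
  [1..2]={C}  "aa"
  [0..2]={B,S}  "aaa"

Original NTs in T[0,2] deriving "aaa": ["B", "S"]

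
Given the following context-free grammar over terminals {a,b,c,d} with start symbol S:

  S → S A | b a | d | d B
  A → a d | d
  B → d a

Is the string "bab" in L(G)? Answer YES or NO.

Convert to CNF:
  S -> S A | T1 B | T2 T0 | d
  A -> T0 T1 | d
  B -> T1 T0
  T0 -> a
  T1 -> d
  T2 -> b

Fill CYK table bottom-up:
  [0..0]={T2}  "b"  orig:{}
  [1..1]={T0}  "a"  orig:{}
  [2..2]={T2}  "b"  orig:{}
  [0..1]={S}  "ba"
  [1..2]=∅  "ab"
  [0..2]=∅  "bab"

S ∉ T[0,2] ⇒ NO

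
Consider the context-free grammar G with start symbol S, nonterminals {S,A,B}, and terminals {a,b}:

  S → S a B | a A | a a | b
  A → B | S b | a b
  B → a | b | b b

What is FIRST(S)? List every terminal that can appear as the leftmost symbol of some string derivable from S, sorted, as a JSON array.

FIRST sets, iterate to fixpoint:
round 1:
  A via A→a b: +{a}
  B via B→a: +{a}
  B via B→b: +{b}
  S via S→a A: +{a}
  S via S→b: +{b}
  S: {a,b}  A: {a}  B: {a,b}
round 2:
  A via A→B: +{b}
  S: {a,b}  A: {a,b}  B: {a,b}
round 3: done
  S: {a,b}  A: {a,b}  B: {a,b}

FIRST(S) = ["a", "b"]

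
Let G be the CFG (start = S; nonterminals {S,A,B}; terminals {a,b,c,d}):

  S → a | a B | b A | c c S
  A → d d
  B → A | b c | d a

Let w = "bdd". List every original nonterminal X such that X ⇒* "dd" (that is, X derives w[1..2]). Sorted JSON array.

Convert to CNF:
  S -> T1 A | T2 X4 | T3 B | a
  A -> T0 T0
  B -> T0 T0 | T0 T3 | T1 T2
  T0 -> d
  T1 -> b
  T2 -> c
  T3 -> a
  X4 -> T2 S

CYK table (by increasing span) — only the sub-triangle for w[1..2]:
  T[1,1] 'd' = {T0}  orig:{}
  T[2,2] 'd' = {T0}  orig:{}
  T[1,2] 'dd' = {A,B}

Original NTs in T[1,2] deriving "dd": ["A", "B"]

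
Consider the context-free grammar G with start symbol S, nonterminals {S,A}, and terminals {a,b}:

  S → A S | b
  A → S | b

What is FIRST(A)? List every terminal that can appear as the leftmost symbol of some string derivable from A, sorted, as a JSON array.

FIRST sets, iterate to fixpoint:
[1]
  A via A→b: +{b}
  S via S→A S: +{b}
  S: {b}  A: {b}
[2] — fixpoint
  S: {b}  A: {b}

FIRST(A) = ["b"]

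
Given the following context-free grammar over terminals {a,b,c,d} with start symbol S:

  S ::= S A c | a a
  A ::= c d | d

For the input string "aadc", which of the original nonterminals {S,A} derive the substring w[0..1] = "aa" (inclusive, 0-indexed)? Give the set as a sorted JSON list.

Convert to CNF:
  S -> S X3 | T2 T2
  A -> T0 T1 | d
  T0 -> c
  T1 -> d
  T2 -> a
  X3 -> A T0

CYK fill — only the sub-triangle for w[0..1]:
  cell(0,0) a: {T2}  orig:{}
  cell(1,1) a: {T2}  orig:{}
  cell(0,1) aa: {S}

Original NTs in T[0,1] deriving "aa": ["S"]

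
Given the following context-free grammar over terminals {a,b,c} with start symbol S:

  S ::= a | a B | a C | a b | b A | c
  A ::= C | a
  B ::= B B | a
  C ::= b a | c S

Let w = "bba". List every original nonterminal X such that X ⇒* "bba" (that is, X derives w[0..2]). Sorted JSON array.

CNF form of G:
  S -> T0 A | T1 B | T1 C | T1 T0 | a | c
  A -> T0 T1 | T2 S | a
  B -> B B | a
  C -> T0 T1 | T2 S
  T0 -> b
  T1 -> a
  T2 -> c

CYK table (by increasing span) — only the sub-triangle for w[0..2]:
  [0..0]={T0}  "b"  orig:{}
  [1..1]={T0}  "b"  orig:{}
  [2..2]={A,B,S,T1}  "a"  orig:{A,B,S}
  [0..1]=∅  "bb"
  [1..2]={A,C,S}  "ba"
  [0..2]={S}  "bba"

Original NTs in T[0,2] deriving "bba": ["S"]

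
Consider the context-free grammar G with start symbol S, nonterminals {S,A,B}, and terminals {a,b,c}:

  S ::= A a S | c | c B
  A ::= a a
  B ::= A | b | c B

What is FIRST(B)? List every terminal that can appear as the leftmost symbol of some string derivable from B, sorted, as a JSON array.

FIRST sets, iterate to fixpoint:
pass 1:
  A via A→a a: +{a}
  B via B→A: +{a}
  B via B→b: +{b}
  B via B→c B: +{c}
  S via S→A a S: +{a}
  S via S→c: +{c}
  FIRST[S]={a,c}  FIRST[A]={a}  FIRST[B]={a,b,c}
pass 2: — fixpoint
  FIRST[S]={a,c}  FIRST[A]={a}  FIRST[B]={a,b,c}

FIRST(B) = ["a", "b", "c"]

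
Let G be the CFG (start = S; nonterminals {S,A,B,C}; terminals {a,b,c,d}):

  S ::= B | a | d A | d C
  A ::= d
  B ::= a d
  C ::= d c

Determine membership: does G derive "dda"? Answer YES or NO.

Convert to CNF:
  S -> T0 T1 | T1 A | T1 C | a
  A -> d
  B -> T0 T1
  C -> T1 T2
  T0 -> a
  T1 -> d
  T2 -> c

CYK table (by increasing span):
  [0..0]={A,T1}  "d"  orig:{A}
  [1..1]={A,T1}  "d"  orig:{A}
  [2..2]={S,T0}  "a"  orig:{S}
  [0..1]={S}  "dd"
  [1..2]=∅  "da"
  [0..2]=∅  "dda"

S ∉ T[0,2] ⇒ NO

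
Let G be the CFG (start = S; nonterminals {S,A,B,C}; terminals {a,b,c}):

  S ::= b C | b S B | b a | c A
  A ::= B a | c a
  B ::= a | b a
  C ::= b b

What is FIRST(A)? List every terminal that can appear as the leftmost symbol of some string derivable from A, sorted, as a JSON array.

FIRST sets, iterate to fixpoint:
pass 1:
  A via A→c a: +{c}
  B via B→a: +{a}
  B via B→b a: +{b}
  C via C→b b: +{b}
  S via S→b C: +{b}
  S via S→c A: +{c}
  S: {b,c}  A: {c}  B: {a,b}  C: {b}
pass 2:
  A via A→B a: +{a,b}
  S: {b,c}  A: {a,b,c}  B: {a,b}  C: {b}
pass 3: — fixpoint
  S: {b,c}  A: {a,b,c}  B: {a,b}  C: {b}

FIRST(A) = ["a", "b", "c"]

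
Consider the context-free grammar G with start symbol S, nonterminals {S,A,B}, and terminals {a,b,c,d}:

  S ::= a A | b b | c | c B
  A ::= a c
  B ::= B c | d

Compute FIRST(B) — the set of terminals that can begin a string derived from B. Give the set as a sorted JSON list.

Compute FIRST by fixpoint:
round 1:
  A via A→a c: +{a}
  B via B→d: +{d}
  S via S→a A: +{a}
  S via S→b b: +{b}
  S via S→c: +{c}
  FIRST(S)={a,b,c}  FIRST(A)={a}  FIRST(B)={d}
round 2: (stable)
  FIRST(S)={a,b,c}  FIRST(A)={a}  FIRST(B)={d}

FIRST(B) = ["d"]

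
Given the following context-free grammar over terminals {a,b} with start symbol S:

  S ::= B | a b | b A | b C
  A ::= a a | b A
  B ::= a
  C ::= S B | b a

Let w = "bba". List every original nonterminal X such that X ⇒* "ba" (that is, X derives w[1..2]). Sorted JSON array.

CNF form of G:
  S -> T0 T1 | T1 A | T1 C | a
  A -> T0 T0 | T1 A
  B -> a
  C -> S B | T1 T0
  T0 -> a
  T1 -> b

CYK table (by increasing span) — only the sub-triangle for w[1..2]:
  [1..1]={T1}  "b"  orig:{}
  [2..2]={B,S,T0}  "a"  orig:{B,S}
  [1..2]={C}  "ba"

Original NTs in T[1,2] deriving "ba": ["C"]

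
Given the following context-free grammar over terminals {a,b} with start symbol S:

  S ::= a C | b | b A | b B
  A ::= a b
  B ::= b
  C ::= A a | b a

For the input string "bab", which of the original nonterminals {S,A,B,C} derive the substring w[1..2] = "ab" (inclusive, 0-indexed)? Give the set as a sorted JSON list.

CNF form of G:
  S -> T0 C | T1 A | T1 B | b
  A -> T0 T1
  B -> b
  C -> A T0 | T1 T0
  T0 -> a
  T1 -> b

Fill CYK table bottom-up — only the sub-triangle for w[1..2]:
  cell(1,1) a: {T0}  orig:{}
  cell(2,2) b: {B,S,T1}  orig:{B,S}
  cell(1,2) ab: {A}

Original NTs in T[1,2] deriving "ab": ["A"]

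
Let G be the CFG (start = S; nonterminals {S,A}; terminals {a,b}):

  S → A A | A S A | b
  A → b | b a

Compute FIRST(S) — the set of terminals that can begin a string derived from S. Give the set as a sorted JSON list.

Compute FIRST by fixpoint:
iter 1:
  A via A→b: +{b}
  S via S→A A: +{b}
  FIRST(S)={b}  FIRST(A)={b}
iter 2: — fixpoint
  FIRST(S)={b}  FIRST(A)={b}

FIRST(S) = ["b"]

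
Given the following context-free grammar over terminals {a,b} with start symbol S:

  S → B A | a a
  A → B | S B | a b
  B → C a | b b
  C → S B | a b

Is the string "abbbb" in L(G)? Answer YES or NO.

Convert to CNF:
  S -> B A | T0 T0
  A -> C T0 | S B | T0 T1 | T1 T1
  B -> C T0 | T1 T1
  C -> S B | T0 T1
  T0 -> a
  T1 -> b

Fill CYK table bottom-up:
  [0..0]={T0}  "a"  orig:{}
  [1..1]={T1}  "b"  orig:{}
  [2..2]={T1}  "b"  orig:{}
  [3..3]={T1}  "b"  orig:{}
  [4..4]={T1}  "b"  orig:{}
  [0..1]={A,C}  "ab"
  [1..2]={A,B}  "bb"
  [2..3]={A,B}  "bb"
  [3..4]={A,B}  "bb"
  [0..2]=∅  "abb"
  [1..3]=∅  "bbb"
  [2..4]=∅  "bbb"
  [0..3]=∅  "abbb"
  [1..4]={S}  "bbbb"
  [0..4]=∅  "abbbb"

S ∉ T[0,4] ⇒ NO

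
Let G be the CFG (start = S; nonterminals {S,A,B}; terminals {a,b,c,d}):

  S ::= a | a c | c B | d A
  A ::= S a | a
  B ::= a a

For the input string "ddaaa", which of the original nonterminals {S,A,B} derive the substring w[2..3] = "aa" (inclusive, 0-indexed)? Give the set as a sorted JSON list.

CNF form of G:
  S -> T0 T1 | T1 B | T2 A | a
  A -> S T0 | a
  B -> T0 T0
  T0 -> a
  T1 -> c
  T2 -> d

Fill CYK table bottom-up — only the sub-triangle for w[2..3]:
  cell(2,2) a: {A,S,T0}  orig:{A,S}
  cell(3,3) a: {A,S,T0}  orig:{A,S}
  cell(2,3) aa: {A,B}

Original NTs in T[2,3] deriving "aa": ["A", "B"]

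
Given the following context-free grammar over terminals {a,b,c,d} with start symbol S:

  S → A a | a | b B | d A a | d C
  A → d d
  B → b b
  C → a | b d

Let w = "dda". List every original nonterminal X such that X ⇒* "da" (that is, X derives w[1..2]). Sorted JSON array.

Convert to CNF:
  S -> A T2 | T0 C | T0 X3 | T1 B | a
  A -> T0 T0
  B -> T1 T1
  C -> T1 T0 | a
  T0 -> d
  T1 -> b
  T2 -> a
  X3 -> A T2

Fill CYK table bottom-up, restricted to cells inside w[1..2]:
  [1..1]={T0}  "d"  orig:{}
  [2..2]={C,S,T2}  "a"  orig:{C,S}
  [1..2]={S}  "da"

Original NTs in T[1,2] deriving "da": ["S"]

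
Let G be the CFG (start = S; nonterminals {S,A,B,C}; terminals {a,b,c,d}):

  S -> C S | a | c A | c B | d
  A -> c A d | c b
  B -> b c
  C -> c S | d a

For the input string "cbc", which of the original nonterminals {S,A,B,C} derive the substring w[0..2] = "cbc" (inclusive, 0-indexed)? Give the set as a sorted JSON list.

Convert to CNF:
  S -> C S | T0 A | T0 B | a | d
  A -> T0 T2 | T0 X4
  B -> T2 T0
  C -> T0 S | T1 T3
  T0 -> c
  T1 -> d
  T2 -> b
  T3 -> a
  X4 -> A T1

CYK table (by increasing span) (cells [i..j] with 0 ≤ i ≤ j ≤ 2 only):
  T[0,0] 'c' = {T0}  orig:{}
  T[1,1] 'b' = {T2}  orig:{}
  T[2,2] 'c' = {T0}  orig:{}
  T[0,1] 'cb' = {A}
  T[1,2] 'bc' = {B}
  T[0,2] 'cbc' = {S}

Original NTs in T[0,2] deriving "cbc": ["S"]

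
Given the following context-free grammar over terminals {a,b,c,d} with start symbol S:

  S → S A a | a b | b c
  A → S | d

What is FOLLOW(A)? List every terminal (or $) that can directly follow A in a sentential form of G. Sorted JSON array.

FIRST iteration:
[1]
  A via A→d: +{d}
  S via S→a b: +{a}
  S via S→b c: +{b}
  S: {a,b}  A: {d}
[2]
  A via A→S: +{a,b}
  S: {a,b}  A: {a,b,d}
[3] (no change)
  S: {a,b}  A: {a,b,d}

FOLLOW iteration:
initialize: $ ∈ FOLLOW(S)
[1]
  S→S A a: FOLLOW(S) ⊇ FIRST(A) = {a,b,d}; new: +{a,b,d}
  S→S A a: FOLLOW(A) ⊇ FIRST(a) = {a}; new: +{a}
  FOLLOW(S)={$,a,b,d}  FOLLOW(A)={a}
[2] (no change)
  FOLLOW(S)={$,a,b,d}  FOLLOW(A)={a}

FOLLOW(A) = ["a"]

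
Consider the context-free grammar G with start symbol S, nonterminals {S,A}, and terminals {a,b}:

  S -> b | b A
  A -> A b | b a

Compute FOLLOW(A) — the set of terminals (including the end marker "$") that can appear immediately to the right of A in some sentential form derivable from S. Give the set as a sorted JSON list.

FIRST sets, iterate to fixpoint:
[1]
  A via A→b a: +{b}
  S via S→b: +{b}
  FIRST[S]={b}  FIRST[A]={b}
[2] done
  FIRST[S]={b}  FIRST[A]={b}

FOLLOW sets:
FOLLOW(S) := {$}
[1]
  A→A b: FOLLOW(A) ⊇ FIRST(b) = {b}; new: +{b}
  S→b A: FOLLOW(A) ⊇ FOLLOW(S) ⊇ {$}; new: +{$}
  S: {$}  A: {$,b}
[2] — fixpoint
  S: {$}  A: {$,b}

FOLLOW(A) = ["$", "b"]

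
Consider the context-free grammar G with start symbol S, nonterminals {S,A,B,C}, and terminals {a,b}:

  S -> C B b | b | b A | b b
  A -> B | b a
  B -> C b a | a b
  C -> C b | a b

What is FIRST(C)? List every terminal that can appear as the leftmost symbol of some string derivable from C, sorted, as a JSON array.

FIRST iteration:
round 1:
  A via A→b a: +{b}
  B via B→a b: +{a}
  C via C→a b: +{a}
  S via S→C B b: +{a}
  S via S→b: +{b}
  FIRST(S)={a,b}  FIRST(A)={b}  FIRST(B)={a}  FIRST(C)={a}
round 2:
  A via A→B: +{a}
  FIRST(S)={a,b}  FIRST(A)={a,b}  FIRST(B)={a}  FIRST(C)={a}
round 3: done
  FIRST(S)={a,b}  FIRST(A)={a,b}  FIRST(B)={a}  FIRST(C)={a}

FIRST(C) = ["a"]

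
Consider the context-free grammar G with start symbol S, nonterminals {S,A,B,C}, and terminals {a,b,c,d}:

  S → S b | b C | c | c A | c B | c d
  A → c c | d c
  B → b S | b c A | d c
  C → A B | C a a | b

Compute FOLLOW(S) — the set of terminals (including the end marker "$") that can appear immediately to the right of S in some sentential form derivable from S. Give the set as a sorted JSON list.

FIRST iteration:
[1]
  A via A→c c: +{c}
  A via A→d c: +{d}
  B via B→b S: +{b}
  B via B→d c: +{d}
  C via C→A B: +{c,d}
  C via C→b: +{b}
  S via S→b C: +{b}
  S via S→c: +{c}
  S: {b,c}  A: {c,d}  B: {b,d}  C: {b,c,d}
[2] (no change)
  S: {b,c}  A: {c,d}  B: {b,d}  C: {b,c,d}

FOLLOW iteration:
seed FOLLOW(S) with $
iter 1:
  C→A B: FOLLOW(A) ⊇ FIRST(B) = {b,d}; new: +{b,d}
  C→C a a: FOLLOW(C) ⊇ FIRST(a) = {a}; new: +{a}
  S→S b: FOLLOW(S) ⊇ FIRST(b) = {b}; new: +{b}
  S→b C: FOLLOW(C) ⊇ FOLLOW(S) ⊇ {$,b}; new: +{$,b}
  S→c A: FOLLOW(A) ⊇ FOLLOW(S) ⊇ {$,b}; new: +{$}
  S→c B: FOLLOW(B) ⊇ FOLLOW(S) ⊇ {$,b}; new: +{$,b}
  FOLLOW[S]={$,b}  FOLLOW[A]={$,b,d}  FOLLOW[B]={$,b}  FOLLOW[C]={$,a,b}
iter 2:
  C→A B: FOLLOW(B) ⊇ FOLLOW(C) ⊇ {$,a,b}; new: +{a}
  FOLLOW[S]={$,b}  FOLLOW[A]={$,b,d}  FOLLOW[B]={$,a,b}  FOLLOW[C]={$,a,b}
iter 3:
  B→b S: FOLLOW(S) ⊇ FOLLOW(B) ⊇ {$,a,b}; new: +{a}
  B→b c A: FOLLOW(A) ⊇ FOLLOW(B) ⊇ {$,a,b}; new: +{a}
  FOLLOW[S]={$,a,b}  FOLLOW[A]={$,a,b,d}  FOLLOW[B]={$,a,b}  FOLLOW[C]={$,a,b}
iter 4: — fixpoint
  FOLLOW[S]={$,a,b}  FOLLOW[A]={$,a,b,d}  FOLLOW[B]={$,a,b}  FOLLOW[C]={$,a,b}

FOLLOW(S) = ["$", "a", "b"]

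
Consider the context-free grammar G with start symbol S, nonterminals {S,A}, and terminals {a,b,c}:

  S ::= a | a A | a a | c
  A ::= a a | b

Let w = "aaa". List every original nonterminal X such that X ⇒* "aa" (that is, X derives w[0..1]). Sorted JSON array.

CNF form of G:
  S -> T0 A | T0 T0 | a | c
  A -> T0 T0 | b
  T0 -> a

Fill CYK table bottom-up (cells [i..j] with 0 ≤ i ≤ j ≤ 1 only):
  cell(0,0) a: {S,T0}  orig:{S}
  cell(1,1) a: {S,T0}  orig:{S}
  cell(0,1) aa: {A,S}

Original NTs in T[0,1] deriving "aa": ["A", "S"]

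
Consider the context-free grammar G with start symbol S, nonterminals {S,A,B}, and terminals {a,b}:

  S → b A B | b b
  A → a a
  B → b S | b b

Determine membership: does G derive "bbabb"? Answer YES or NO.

CNF form of G:
  S -> T1 T1 | T1 X2
  A -> T0 T0
  B -> T1 S | T1 T1
  T0 -> a
  T1 -> b
  X2 -> A B

Fill CYK table bottom-up:
  cell(0,0) b: {T1}  orig:{}
  cell(1,1) b: {T1}  orig:{}
  cell(2,2) a: {T0}  orig:{}
  cell(3,3) b: {T1}  orig:{}
  cell(4,4) b: {T1}  orig:{}
  cell(0,1) bb: {B,S}
  cell(1,2) ba: ∅
  cell(2,3) ab: ∅
  cell(3,4) bb: {B,S}
  cell(0,2) bba: ∅
  cell(1,3) bab: ∅
  cell(2,4) abb: ∅
  cell(0,3) bbab: ∅
  cell(1,4) babb: ∅
  cell(0,4) bbabb: ∅

S ∉ T[0,4] ⇒ NO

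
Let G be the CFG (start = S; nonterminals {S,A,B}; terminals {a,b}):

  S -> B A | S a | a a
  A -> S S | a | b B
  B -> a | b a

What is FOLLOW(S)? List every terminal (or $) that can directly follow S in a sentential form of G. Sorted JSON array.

FIRST iteration:
round 1:
  A via A→a: +{a}
  A via A→b B: +{b}
  B via B→a: +{a}
  B via B→b a: +{b}
  S via S→B A: +{a,b}
  S: {a,b}  A: {a,b}  B: {a,b}
round 2: — fixpoint
  S: {a,b}  A: {a,b}  B: {a,b}

FOLLOW sets:
FOLLOW(S) := {$}
round 1:
  A→S S: FOLLOW(S) ⊇ FIRST(S) = {a,b}; new: +{a,b}
  S→B A: FOLLOW(B) ⊇ FIRST(A) = {a,b}; new: +{a,b}
  S→B A: FOLLOW(A) ⊇ FOLLOW(S) ⊇ {$,a,b}; new: +{$,a,b}
  S: {$,a,b}  A: {$,a,b}  B: {a,b}
round 2:
  A→b B: FOLLOW(B) ⊇ FOLLOW(A) ⊇ {$,a,b}; new: +{$}
  S: {$,a,b}  A: {$,a,b}  B: {$,a,b}
round 3: (stable)
  S: {$,a,b}  A: {$,a,b}  B: {$,a,b}

FOLLOW(S) = ["$", "a", "b"]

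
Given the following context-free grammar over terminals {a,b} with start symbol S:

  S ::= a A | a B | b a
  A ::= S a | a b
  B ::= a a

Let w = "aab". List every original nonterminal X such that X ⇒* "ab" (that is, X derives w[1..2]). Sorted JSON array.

Convert to CNF:
  S -> T0 A | T0 B | T1 T0
  A -> S T0 | T0 T1
  B -> T0 T0
  T0 -> a
  T1 -> b

Fill CYK table bottom-up — only the sub-triangle for w[1..2]:
  cell(1,1) a: {T0}  orig:{}
  cell(2,2) b: {T1}  orig:{}
  cell(1,2) ab: {A}

Original NTs in T[1,2] deriving "ab": ["A"]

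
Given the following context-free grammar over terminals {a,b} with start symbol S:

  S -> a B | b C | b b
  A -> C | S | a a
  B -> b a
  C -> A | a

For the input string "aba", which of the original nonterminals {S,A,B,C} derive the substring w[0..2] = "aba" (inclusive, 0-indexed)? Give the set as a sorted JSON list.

CNF form of G:
  S -> T0 B | T1 C | T1 T1
  A -> T0 B | T0 T0 | T1 C | T1 T1 | a
  B -> T1 T0
  C -> T0 B | T0 T0 | T1 C | T1 T1 | a
  T0 -> a
  T1 -> b

CYK fill (cells [i..j] with 0 ≤ i ≤ j ≤ 2 only):
  cell(0,0) a: {A,C,T0}  orig:{A,C}
  cell(1,1) b: {T1}  orig:{}
  cell(2,2) a: {A,C,T0}  orig:{A,C}
  cell(0,1) ab: ∅
  cell(1,2) ba: {A,B,C,S}
  cell(0,2) aba: {A,C,S}

Original NTs in T[0,2] deriving "aba": ["A", "C", "S"]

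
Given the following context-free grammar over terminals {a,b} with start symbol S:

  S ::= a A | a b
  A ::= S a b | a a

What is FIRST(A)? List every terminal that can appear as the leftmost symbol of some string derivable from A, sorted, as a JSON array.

FIRST sets, iterate to fixpoint:
round 1:
  A via A→a a: +{a}
  S via S→a A: +{a}
  FIRST(S)={a}  FIRST(A)={a}
round 2: — fixpoint
  FIRST(S)={a}  FIRST(A)={a}

FIRST(A) = ["a"]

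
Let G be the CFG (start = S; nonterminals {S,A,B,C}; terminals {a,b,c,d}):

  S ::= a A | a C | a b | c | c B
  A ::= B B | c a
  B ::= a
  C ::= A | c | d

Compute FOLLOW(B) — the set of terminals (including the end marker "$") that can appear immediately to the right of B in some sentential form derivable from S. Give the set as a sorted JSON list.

FIRST iteration:
pass 1:
  A via A→c a: +{c}
  B via B→a: +{a}
  C via C→A: +{c}
  C via C→d: +{d}
  S via S→a A: +{a}
  S via S→c: +{c}
  S: {a,c}  A: {c}  B: {a}  C: {c,d}
pass 2:
  A via A→B B: +{a}
  C via C→A: +{a}
  S: {a,c}  A: {a,c}  B: {a}  C: {a,c,d}
pass 3: — fixpoint
  S: {a,c}  A: {a,c}  B: {a}  C: {a,c,d}

Compute FOLLOW by fixpoint:
initialize: $ ∈ FOLLOW(S)
iter 1:
  A→B B: FOLLOW(B) ⊇ FIRST(B) = {a}; new: +{a}
  S→a A: FOLLOW(A) ⊇ FOLLOW(S) ⊇ {$}; new: +{$}
  S→a C: FOLLOW(C) ⊇ FOLLOW(S) ⊇ {$}; new: +{$}
  S→c B: FOLLOW(B) ⊇ FOLLOW(S) ⊇ {$}; new: +{$}
  FOLLOW(S)={$}  FOLLOW(A)={$}  FOLLOW(B)={$,a}  FOLLOW(C)={$}
iter 2: done
  FOLLOW(S)={$}  FOLLOW(A)={$}  FOLLOW(B)={$,a}  FOLLOW(C)={$}

FOLLOW(B) = ["$", "a"]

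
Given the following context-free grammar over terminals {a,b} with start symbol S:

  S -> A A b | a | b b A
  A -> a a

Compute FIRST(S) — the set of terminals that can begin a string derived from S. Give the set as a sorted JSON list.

FIRST iteration:
[1]
  A via A→a a: +{a}
  S via S→A A b: +{a}
  S via S→b b A: +{b}
  S: {a,b}  A: {a}
[2] — fixpoint
  S: {a,b}  A: {a}

FIRST(S) = ["a", "b"]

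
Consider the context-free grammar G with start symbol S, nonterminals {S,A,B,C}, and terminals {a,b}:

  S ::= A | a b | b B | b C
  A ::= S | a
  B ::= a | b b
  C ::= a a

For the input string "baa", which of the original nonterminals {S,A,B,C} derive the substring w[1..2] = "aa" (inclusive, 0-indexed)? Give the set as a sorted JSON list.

CNF form of G:
  S -> T0 T1 | T1 B | T1 C | a
  A -> T0 T1 | T1 B | T1 C | a
  B -> T1 T1 | a
  C -> T0 T0
  T0 -> a
  T1 -> b

CYK fill, restricted to cells inside w[1..2]:
  cell(1,1) a: {A,B,S,T0}  orig:{A,B,S}
  cell(2,2) a: {A,B,S,T0}  orig:{A,B,S}
  cell(1,2) aa: {C}

Original NTs in T[1,2] deriving "aa": ["C"]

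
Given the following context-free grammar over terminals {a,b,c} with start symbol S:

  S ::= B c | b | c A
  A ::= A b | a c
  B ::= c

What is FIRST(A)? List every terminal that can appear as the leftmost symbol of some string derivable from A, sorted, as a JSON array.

FIRST iteration:
iter 1:
  A via A→a c: +{a}
  B via B→c: +{c}
  S via S→B c: +{c}
  S via S→b: +{b}
  FIRST(S)={b,c}  FIRST(A)={a}  FIRST(B)={c}
iter 2: — fixpoint
  FIRST(S)={b,c}  FIRST(A)={a}  FIRST(B)={c}

FIRST(A) = ["a"]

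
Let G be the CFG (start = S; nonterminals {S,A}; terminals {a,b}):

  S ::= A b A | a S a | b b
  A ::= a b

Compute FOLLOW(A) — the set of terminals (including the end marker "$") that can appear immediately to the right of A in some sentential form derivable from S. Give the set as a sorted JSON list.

FIRST sets, iterate to fixpoint:
round 1:
  A via A→a b: +{a}
  S via S→A b A: +{a}
  S via S→b b: +{b}
  FIRST(S)={a,b}  FIRST(A)={a}
round 2: — fixpoint
  FIRST(S)={a,b}  FIRST(A)={a}

FOLLOW sets:
FOLLOW(S) := {$}
pass 1:
  S→A b A: FOLLOW(A) ⊇ FIRST(b) = {b}; new: +{b}
  S→A b A: FOLLOW(A) ⊇ FOLLOW(S) ⊇ {$}; new: +{$}
  S→a S a: FOLLOW(S) ⊇ FIRST(a) = {a}; new: +{a}
  S: {$,a}  A: {$,b}
pass 2:
  S→A b A: FOLLOW(A) ⊇ FOLLOW(S) ⊇ {$,a}; new: +{a}
  S: {$,a}  A: {$,a,b}
pass 3: (no change)
  S: {$,a}  A: {$,a,b}

FOLLOW(A) = ["$", "a", "b"]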